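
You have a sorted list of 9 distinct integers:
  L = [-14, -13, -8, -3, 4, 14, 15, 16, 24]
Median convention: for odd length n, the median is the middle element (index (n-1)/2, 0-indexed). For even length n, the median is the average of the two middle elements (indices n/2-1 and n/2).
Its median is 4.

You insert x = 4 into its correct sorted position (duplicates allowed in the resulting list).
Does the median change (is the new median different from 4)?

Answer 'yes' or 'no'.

Answer: no

Derivation:
Old median = 4
Insert x = 4
New median = 4
Changed? no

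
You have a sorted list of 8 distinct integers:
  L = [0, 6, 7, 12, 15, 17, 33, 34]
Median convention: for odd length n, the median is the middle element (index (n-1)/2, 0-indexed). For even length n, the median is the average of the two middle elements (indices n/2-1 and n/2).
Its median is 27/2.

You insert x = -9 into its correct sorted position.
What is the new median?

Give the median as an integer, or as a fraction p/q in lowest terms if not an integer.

Answer: 12

Derivation:
Old list (sorted, length 8): [0, 6, 7, 12, 15, 17, 33, 34]
Old median = 27/2
Insert x = -9
Old length even (8). Middle pair: indices 3,4 = 12,15.
New length odd (9). New median = single middle element.
x = -9: 0 elements are < x, 8 elements are > x.
New sorted list: [-9, 0, 6, 7, 12, 15, 17, 33, 34]
New median = 12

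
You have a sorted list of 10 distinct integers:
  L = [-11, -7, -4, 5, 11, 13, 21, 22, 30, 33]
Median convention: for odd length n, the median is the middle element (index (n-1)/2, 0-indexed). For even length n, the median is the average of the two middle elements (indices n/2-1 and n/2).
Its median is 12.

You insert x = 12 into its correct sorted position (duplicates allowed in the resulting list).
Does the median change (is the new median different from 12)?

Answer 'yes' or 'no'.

Old median = 12
Insert x = 12
New median = 12
Changed? no

Answer: no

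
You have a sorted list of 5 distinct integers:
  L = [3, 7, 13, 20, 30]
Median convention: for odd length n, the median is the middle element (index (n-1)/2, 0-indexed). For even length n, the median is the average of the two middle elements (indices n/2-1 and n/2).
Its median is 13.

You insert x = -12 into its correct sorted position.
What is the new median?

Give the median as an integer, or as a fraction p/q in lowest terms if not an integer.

Answer: 10

Derivation:
Old list (sorted, length 5): [3, 7, 13, 20, 30]
Old median = 13
Insert x = -12
Old length odd (5). Middle was index 2 = 13.
New length even (6). New median = avg of two middle elements.
x = -12: 0 elements are < x, 5 elements are > x.
New sorted list: [-12, 3, 7, 13, 20, 30]
New median = 10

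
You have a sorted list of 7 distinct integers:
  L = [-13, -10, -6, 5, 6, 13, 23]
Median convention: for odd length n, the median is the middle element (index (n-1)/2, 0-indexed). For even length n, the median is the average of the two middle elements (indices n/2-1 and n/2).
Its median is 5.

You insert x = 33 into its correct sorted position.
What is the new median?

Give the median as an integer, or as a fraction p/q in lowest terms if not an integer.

Old list (sorted, length 7): [-13, -10, -6, 5, 6, 13, 23]
Old median = 5
Insert x = 33
Old length odd (7). Middle was index 3 = 5.
New length even (8). New median = avg of two middle elements.
x = 33: 7 elements are < x, 0 elements are > x.
New sorted list: [-13, -10, -6, 5, 6, 13, 23, 33]
New median = 11/2

Answer: 11/2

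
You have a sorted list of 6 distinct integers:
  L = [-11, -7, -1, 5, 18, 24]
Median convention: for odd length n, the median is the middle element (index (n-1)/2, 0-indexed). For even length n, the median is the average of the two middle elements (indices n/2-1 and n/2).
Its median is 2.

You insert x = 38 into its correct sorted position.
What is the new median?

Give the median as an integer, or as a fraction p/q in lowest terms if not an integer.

Old list (sorted, length 6): [-11, -7, -1, 5, 18, 24]
Old median = 2
Insert x = 38
Old length even (6). Middle pair: indices 2,3 = -1,5.
New length odd (7). New median = single middle element.
x = 38: 6 elements are < x, 0 elements are > x.
New sorted list: [-11, -7, -1, 5, 18, 24, 38]
New median = 5

Answer: 5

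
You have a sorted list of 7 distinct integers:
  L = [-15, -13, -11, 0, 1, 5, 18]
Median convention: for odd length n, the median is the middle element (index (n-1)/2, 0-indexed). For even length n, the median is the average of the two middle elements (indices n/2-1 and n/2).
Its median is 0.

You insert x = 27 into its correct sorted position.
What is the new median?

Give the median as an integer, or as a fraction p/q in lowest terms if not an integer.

Old list (sorted, length 7): [-15, -13, -11, 0, 1, 5, 18]
Old median = 0
Insert x = 27
Old length odd (7). Middle was index 3 = 0.
New length even (8). New median = avg of two middle elements.
x = 27: 7 elements are < x, 0 elements are > x.
New sorted list: [-15, -13, -11, 0, 1, 5, 18, 27]
New median = 1/2

Answer: 1/2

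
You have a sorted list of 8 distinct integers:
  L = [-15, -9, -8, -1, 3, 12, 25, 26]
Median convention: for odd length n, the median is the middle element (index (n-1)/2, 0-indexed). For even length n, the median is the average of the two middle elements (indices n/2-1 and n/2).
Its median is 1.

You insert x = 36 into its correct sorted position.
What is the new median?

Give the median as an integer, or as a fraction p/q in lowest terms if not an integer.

Answer: 3

Derivation:
Old list (sorted, length 8): [-15, -9, -8, -1, 3, 12, 25, 26]
Old median = 1
Insert x = 36
Old length even (8). Middle pair: indices 3,4 = -1,3.
New length odd (9). New median = single middle element.
x = 36: 8 elements are < x, 0 elements are > x.
New sorted list: [-15, -9, -8, -1, 3, 12, 25, 26, 36]
New median = 3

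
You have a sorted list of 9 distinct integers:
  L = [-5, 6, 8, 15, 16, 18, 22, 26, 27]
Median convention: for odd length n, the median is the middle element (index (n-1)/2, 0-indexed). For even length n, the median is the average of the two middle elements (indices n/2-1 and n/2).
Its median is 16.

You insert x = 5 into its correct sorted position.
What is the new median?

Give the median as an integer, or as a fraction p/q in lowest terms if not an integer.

Old list (sorted, length 9): [-5, 6, 8, 15, 16, 18, 22, 26, 27]
Old median = 16
Insert x = 5
Old length odd (9). Middle was index 4 = 16.
New length even (10). New median = avg of two middle elements.
x = 5: 1 elements are < x, 8 elements are > x.
New sorted list: [-5, 5, 6, 8, 15, 16, 18, 22, 26, 27]
New median = 31/2

Answer: 31/2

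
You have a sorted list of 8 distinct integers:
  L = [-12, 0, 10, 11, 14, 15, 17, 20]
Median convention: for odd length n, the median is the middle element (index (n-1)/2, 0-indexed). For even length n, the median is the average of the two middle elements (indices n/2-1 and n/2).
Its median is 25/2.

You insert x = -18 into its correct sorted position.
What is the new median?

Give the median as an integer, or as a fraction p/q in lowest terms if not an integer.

Answer: 11

Derivation:
Old list (sorted, length 8): [-12, 0, 10, 11, 14, 15, 17, 20]
Old median = 25/2
Insert x = -18
Old length even (8). Middle pair: indices 3,4 = 11,14.
New length odd (9). New median = single middle element.
x = -18: 0 elements are < x, 8 elements are > x.
New sorted list: [-18, -12, 0, 10, 11, 14, 15, 17, 20]
New median = 11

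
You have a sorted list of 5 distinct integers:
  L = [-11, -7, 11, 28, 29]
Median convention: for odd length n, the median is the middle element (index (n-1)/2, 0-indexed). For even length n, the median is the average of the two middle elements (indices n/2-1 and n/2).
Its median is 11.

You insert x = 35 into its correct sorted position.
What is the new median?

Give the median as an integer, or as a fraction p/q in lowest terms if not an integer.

Answer: 39/2

Derivation:
Old list (sorted, length 5): [-11, -7, 11, 28, 29]
Old median = 11
Insert x = 35
Old length odd (5). Middle was index 2 = 11.
New length even (6). New median = avg of two middle elements.
x = 35: 5 elements are < x, 0 elements are > x.
New sorted list: [-11, -7, 11, 28, 29, 35]
New median = 39/2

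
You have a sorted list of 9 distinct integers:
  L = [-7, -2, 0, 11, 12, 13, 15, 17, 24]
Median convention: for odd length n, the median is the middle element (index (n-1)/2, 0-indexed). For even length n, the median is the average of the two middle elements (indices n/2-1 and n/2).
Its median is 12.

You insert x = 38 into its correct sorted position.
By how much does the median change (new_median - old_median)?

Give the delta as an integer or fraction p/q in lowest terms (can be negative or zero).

Answer: 1/2

Derivation:
Old median = 12
After inserting x = 38: new sorted = [-7, -2, 0, 11, 12, 13, 15, 17, 24, 38]
New median = 25/2
Delta = 25/2 - 12 = 1/2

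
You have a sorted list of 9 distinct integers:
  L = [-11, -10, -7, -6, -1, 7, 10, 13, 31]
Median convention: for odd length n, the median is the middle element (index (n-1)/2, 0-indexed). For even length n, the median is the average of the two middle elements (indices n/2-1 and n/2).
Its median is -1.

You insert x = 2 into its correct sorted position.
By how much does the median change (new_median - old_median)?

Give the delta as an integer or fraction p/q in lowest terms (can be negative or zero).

Answer: 3/2

Derivation:
Old median = -1
After inserting x = 2: new sorted = [-11, -10, -7, -6, -1, 2, 7, 10, 13, 31]
New median = 1/2
Delta = 1/2 - -1 = 3/2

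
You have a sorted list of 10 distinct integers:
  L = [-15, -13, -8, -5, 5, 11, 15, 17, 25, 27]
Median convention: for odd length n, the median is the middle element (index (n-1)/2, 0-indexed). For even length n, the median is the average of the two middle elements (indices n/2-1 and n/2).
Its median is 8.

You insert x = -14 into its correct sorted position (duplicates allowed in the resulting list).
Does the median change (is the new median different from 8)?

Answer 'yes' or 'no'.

Answer: yes

Derivation:
Old median = 8
Insert x = -14
New median = 5
Changed? yes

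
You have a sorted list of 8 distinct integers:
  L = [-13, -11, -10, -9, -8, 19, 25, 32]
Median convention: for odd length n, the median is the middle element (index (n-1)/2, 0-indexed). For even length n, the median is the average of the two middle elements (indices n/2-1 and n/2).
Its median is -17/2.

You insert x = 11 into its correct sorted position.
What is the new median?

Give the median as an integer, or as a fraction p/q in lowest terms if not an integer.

Old list (sorted, length 8): [-13, -11, -10, -9, -8, 19, 25, 32]
Old median = -17/2
Insert x = 11
Old length even (8). Middle pair: indices 3,4 = -9,-8.
New length odd (9). New median = single middle element.
x = 11: 5 elements are < x, 3 elements are > x.
New sorted list: [-13, -11, -10, -9, -8, 11, 19, 25, 32]
New median = -8

Answer: -8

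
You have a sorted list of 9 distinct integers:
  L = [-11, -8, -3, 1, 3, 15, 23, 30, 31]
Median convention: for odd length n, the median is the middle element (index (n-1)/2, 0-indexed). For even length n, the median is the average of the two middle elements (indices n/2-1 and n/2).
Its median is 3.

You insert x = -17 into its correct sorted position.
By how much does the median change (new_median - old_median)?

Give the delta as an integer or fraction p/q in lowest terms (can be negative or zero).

Answer: -1

Derivation:
Old median = 3
After inserting x = -17: new sorted = [-17, -11, -8, -3, 1, 3, 15, 23, 30, 31]
New median = 2
Delta = 2 - 3 = -1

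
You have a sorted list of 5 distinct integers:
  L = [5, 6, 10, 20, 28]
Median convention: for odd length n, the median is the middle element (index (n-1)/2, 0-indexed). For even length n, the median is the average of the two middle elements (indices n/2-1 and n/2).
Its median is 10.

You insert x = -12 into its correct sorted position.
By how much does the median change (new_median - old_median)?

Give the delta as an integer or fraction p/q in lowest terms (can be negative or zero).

Old median = 10
After inserting x = -12: new sorted = [-12, 5, 6, 10, 20, 28]
New median = 8
Delta = 8 - 10 = -2

Answer: -2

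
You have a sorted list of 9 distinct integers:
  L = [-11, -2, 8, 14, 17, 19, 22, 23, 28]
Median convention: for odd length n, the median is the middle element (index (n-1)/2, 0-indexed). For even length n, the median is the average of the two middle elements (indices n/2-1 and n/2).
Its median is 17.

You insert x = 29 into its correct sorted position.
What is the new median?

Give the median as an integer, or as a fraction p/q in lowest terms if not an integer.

Answer: 18

Derivation:
Old list (sorted, length 9): [-11, -2, 8, 14, 17, 19, 22, 23, 28]
Old median = 17
Insert x = 29
Old length odd (9). Middle was index 4 = 17.
New length even (10). New median = avg of two middle elements.
x = 29: 9 elements are < x, 0 elements are > x.
New sorted list: [-11, -2, 8, 14, 17, 19, 22, 23, 28, 29]
New median = 18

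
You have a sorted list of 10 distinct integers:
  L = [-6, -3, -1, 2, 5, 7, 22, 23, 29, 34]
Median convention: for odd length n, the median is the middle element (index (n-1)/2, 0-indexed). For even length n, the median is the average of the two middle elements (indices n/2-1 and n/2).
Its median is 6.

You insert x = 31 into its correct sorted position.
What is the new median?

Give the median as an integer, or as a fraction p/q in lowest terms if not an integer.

Answer: 7

Derivation:
Old list (sorted, length 10): [-6, -3, -1, 2, 5, 7, 22, 23, 29, 34]
Old median = 6
Insert x = 31
Old length even (10). Middle pair: indices 4,5 = 5,7.
New length odd (11). New median = single middle element.
x = 31: 9 elements are < x, 1 elements are > x.
New sorted list: [-6, -3, -1, 2, 5, 7, 22, 23, 29, 31, 34]
New median = 7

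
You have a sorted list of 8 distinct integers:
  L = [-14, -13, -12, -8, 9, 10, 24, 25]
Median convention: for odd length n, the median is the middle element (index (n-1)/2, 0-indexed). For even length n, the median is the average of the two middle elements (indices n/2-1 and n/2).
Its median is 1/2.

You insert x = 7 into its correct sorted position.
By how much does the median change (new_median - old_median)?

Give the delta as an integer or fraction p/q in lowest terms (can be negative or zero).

Old median = 1/2
After inserting x = 7: new sorted = [-14, -13, -12, -8, 7, 9, 10, 24, 25]
New median = 7
Delta = 7 - 1/2 = 13/2

Answer: 13/2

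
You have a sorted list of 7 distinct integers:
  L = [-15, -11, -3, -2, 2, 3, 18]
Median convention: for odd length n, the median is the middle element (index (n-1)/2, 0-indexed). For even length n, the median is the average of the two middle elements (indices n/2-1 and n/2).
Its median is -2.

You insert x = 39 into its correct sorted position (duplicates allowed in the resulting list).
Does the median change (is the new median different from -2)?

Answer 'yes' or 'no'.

Old median = -2
Insert x = 39
New median = 0
Changed? yes

Answer: yes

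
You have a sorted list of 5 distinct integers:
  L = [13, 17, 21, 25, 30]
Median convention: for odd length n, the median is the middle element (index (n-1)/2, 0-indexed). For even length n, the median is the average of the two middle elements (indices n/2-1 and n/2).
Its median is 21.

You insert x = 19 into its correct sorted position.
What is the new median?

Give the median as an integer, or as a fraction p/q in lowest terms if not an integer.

Answer: 20

Derivation:
Old list (sorted, length 5): [13, 17, 21, 25, 30]
Old median = 21
Insert x = 19
Old length odd (5). Middle was index 2 = 21.
New length even (6). New median = avg of two middle elements.
x = 19: 2 elements are < x, 3 elements are > x.
New sorted list: [13, 17, 19, 21, 25, 30]
New median = 20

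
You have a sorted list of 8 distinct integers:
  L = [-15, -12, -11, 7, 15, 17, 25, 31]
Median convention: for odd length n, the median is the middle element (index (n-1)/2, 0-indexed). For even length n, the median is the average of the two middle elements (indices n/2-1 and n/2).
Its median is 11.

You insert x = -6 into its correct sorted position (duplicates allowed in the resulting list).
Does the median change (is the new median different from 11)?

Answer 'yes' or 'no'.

Answer: yes

Derivation:
Old median = 11
Insert x = -6
New median = 7
Changed? yes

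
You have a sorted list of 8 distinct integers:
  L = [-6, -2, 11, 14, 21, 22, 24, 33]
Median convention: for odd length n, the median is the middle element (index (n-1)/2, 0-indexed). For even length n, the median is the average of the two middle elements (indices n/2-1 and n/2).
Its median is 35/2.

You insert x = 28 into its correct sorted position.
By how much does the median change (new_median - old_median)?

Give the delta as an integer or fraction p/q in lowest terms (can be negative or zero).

Old median = 35/2
After inserting x = 28: new sorted = [-6, -2, 11, 14, 21, 22, 24, 28, 33]
New median = 21
Delta = 21 - 35/2 = 7/2

Answer: 7/2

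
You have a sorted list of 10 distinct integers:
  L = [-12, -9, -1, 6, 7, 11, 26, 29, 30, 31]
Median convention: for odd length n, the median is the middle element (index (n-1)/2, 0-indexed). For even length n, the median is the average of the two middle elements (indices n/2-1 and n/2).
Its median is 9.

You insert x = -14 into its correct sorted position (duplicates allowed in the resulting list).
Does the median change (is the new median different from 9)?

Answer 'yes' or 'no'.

Answer: yes

Derivation:
Old median = 9
Insert x = -14
New median = 7
Changed? yes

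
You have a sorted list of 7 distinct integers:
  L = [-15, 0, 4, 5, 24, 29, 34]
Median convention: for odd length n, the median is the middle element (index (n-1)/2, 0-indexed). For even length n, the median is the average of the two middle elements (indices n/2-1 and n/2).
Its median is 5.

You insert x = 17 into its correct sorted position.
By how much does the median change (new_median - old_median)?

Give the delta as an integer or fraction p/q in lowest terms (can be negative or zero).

Answer: 6

Derivation:
Old median = 5
After inserting x = 17: new sorted = [-15, 0, 4, 5, 17, 24, 29, 34]
New median = 11
Delta = 11 - 5 = 6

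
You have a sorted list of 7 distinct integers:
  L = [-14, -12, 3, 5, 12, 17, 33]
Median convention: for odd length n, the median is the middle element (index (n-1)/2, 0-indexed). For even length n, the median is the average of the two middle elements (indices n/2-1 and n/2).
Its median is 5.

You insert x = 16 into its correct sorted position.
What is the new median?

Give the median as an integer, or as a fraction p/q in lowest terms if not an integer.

Answer: 17/2

Derivation:
Old list (sorted, length 7): [-14, -12, 3, 5, 12, 17, 33]
Old median = 5
Insert x = 16
Old length odd (7). Middle was index 3 = 5.
New length even (8). New median = avg of two middle elements.
x = 16: 5 elements are < x, 2 elements are > x.
New sorted list: [-14, -12, 3, 5, 12, 16, 17, 33]
New median = 17/2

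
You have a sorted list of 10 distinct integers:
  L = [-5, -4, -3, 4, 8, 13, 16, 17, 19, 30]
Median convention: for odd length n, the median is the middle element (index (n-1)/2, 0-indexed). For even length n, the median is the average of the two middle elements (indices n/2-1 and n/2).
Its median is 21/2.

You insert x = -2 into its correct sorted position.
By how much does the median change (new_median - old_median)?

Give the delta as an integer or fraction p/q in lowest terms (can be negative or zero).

Old median = 21/2
After inserting x = -2: new sorted = [-5, -4, -3, -2, 4, 8, 13, 16, 17, 19, 30]
New median = 8
Delta = 8 - 21/2 = -5/2

Answer: -5/2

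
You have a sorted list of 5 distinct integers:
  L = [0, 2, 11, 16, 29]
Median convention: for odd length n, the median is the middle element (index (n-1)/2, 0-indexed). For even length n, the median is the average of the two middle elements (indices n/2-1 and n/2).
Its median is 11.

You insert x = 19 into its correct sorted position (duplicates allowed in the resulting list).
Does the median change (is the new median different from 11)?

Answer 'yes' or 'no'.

Answer: yes

Derivation:
Old median = 11
Insert x = 19
New median = 27/2
Changed? yes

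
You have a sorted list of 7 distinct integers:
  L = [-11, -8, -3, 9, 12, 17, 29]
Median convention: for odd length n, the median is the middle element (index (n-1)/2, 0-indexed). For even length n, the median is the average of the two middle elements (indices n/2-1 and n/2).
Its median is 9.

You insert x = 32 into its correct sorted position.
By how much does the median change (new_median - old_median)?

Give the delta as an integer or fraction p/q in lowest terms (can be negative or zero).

Answer: 3/2

Derivation:
Old median = 9
After inserting x = 32: new sorted = [-11, -8, -3, 9, 12, 17, 29, 32]
New median = 21/2
Delta = 21/2 - 9 = 3/2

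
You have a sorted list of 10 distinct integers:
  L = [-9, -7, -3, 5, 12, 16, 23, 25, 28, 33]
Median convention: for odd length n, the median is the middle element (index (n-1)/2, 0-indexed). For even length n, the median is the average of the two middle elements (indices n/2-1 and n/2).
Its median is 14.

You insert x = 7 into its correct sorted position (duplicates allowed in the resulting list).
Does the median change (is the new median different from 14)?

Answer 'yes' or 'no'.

Answer: yes

Derivation:
Old median = 14
Insert x = 7
New median = 12
Changed? yes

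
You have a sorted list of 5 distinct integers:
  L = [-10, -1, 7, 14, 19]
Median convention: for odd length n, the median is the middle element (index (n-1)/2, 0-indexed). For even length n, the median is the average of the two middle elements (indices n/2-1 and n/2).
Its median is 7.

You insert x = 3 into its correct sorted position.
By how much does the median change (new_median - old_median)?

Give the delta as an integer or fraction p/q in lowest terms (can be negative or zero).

Answer: -2

Derivation:
Old median = 7
After inserting x = 3: new sorted = [-10, -1, 3, 7, 14, 19]
New median = 5
Delta = 5 - 7 = -2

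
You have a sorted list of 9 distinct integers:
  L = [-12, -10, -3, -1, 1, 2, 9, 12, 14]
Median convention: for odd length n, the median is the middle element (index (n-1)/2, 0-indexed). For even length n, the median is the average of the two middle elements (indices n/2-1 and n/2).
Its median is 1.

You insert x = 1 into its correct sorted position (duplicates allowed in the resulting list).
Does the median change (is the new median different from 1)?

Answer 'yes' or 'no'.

Old median = 1
Insert x = 1
New median = 1
Changed? no

Answer: no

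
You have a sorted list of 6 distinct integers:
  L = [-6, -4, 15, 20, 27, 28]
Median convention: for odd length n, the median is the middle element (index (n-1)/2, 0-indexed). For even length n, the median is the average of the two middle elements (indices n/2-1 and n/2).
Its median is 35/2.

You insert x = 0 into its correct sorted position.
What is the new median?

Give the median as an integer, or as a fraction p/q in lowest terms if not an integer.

Answer: 15

Derivation:
Old list (sorted, length 6): [-6, -4, 15, 20, 27, 28]
Old median = 35/2
Insert x = 0
Old length even (6). Middle pair: indices 2,3 = 15,20.
New length odd (7). New median = single middle element.
x = 0: 2 elements are < x, 4 elements are > x.
New sorted list: [-6, -4, 0, 15, 20, 27, 28]
New median = 15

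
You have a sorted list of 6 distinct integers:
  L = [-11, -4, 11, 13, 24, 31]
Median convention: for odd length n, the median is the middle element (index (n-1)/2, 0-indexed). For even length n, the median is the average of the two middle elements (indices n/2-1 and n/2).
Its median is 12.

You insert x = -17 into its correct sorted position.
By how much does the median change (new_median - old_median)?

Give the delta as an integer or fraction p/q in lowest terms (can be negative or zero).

Answer: -1

Derivation:
Old median = 12
After inserting x = -17: new sorted = [-17, -11, -4, 11, 13, 24, 31]
New median = 11
Delta = 11 - 12 = -1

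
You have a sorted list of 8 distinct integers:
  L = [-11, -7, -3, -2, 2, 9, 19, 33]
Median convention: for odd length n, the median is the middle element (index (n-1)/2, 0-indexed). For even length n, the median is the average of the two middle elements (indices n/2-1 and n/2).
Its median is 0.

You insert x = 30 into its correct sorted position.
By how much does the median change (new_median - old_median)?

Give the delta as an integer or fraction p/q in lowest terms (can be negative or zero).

Old median = 0
After inserting x = 30: new sorted = [-11, -7, -3, -2, 2, 9, 19, 30, 33]
New median = 2
Delta = 2 - 0 = 2

Answer: 2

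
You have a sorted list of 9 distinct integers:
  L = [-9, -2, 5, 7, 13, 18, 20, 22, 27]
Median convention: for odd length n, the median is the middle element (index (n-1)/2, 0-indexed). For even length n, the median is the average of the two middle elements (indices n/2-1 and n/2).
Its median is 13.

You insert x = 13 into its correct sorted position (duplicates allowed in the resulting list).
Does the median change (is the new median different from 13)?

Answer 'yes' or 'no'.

Answer: no

Derivation:
Old median = 13
Insert x = 13
New median = 13
Changed? no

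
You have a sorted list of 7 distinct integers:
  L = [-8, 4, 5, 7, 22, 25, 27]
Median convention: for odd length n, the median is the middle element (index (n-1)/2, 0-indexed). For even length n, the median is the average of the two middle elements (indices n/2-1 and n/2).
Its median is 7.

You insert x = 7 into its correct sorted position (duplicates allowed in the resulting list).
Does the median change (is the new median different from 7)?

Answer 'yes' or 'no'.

Old median = 7
Insert x = 7
New median = 7
Changed? no

Answer: no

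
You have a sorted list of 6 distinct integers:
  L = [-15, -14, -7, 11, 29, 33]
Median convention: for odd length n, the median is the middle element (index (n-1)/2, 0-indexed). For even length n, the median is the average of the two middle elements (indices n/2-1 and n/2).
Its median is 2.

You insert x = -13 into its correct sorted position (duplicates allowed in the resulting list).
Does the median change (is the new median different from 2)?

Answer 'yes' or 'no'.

Answer: yes

Derivation:
Old median = 2
Insert x = -13
New median = -7
Changed? yes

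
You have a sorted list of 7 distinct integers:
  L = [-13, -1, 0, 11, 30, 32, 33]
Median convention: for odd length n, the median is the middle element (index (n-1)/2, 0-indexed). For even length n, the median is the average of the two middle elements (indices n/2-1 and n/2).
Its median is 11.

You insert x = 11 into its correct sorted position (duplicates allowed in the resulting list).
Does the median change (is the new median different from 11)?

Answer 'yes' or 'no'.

Answer: no

Derivation:
Old median = 11
Insert x = 11
New median = 11
Changed? no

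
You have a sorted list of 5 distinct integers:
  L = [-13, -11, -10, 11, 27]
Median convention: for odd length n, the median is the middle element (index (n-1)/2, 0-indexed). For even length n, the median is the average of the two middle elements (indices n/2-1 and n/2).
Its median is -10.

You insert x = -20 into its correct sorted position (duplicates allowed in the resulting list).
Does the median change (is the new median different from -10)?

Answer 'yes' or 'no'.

Old median = -10
Insert x = -20
New median = -21/2
Changed? yes

Answer: yes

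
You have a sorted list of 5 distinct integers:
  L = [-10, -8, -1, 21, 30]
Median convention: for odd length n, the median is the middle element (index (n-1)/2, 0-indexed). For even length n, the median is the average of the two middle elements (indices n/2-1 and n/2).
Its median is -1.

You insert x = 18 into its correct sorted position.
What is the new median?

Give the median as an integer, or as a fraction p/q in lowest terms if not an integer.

Old list (sorted, length 5): [-10, -8, -1, 21, 30]
Old median = -1
Insert x = 18
Old length odd (5). Middle was index 2 = -1.
New length even (6). New median = avg of two middle elements.
x = 18: 3 elements are < x, 2 elements are > x.
New sorted list: [-10, -8, -1, 18, 21, 30]
New median = 17/2

Answer: 17/2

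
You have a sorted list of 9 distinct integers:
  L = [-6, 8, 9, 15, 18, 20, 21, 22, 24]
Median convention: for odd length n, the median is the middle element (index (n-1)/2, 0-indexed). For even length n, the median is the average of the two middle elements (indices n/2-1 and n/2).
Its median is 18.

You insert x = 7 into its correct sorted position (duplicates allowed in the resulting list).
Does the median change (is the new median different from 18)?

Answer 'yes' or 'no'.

Answer: yes

Derivation:
Old median = 18
Insert x = 7
New median = 33/2
Changed? yes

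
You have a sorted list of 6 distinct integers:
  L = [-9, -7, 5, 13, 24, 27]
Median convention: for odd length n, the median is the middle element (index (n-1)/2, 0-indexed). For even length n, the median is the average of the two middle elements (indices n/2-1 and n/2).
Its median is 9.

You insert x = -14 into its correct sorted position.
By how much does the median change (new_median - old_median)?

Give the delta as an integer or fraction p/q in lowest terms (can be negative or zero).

Answer: -4

Derivation:
Old median = 9
After inserting x = -14: new sorted = [-14, -9, -7, 5, 13, 24, 27]
New median = 5
Delta = 5 - 9 = -4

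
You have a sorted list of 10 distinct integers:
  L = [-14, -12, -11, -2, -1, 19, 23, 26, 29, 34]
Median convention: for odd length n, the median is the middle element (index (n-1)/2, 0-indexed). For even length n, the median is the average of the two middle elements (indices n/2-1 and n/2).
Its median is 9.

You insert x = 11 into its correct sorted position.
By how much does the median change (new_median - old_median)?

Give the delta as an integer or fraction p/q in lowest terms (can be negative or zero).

Old median = 9
After inserting x = 11: new sorted = [-14, -12, -11, -2, -1, 11, 19, 23, 26, 29, 34]
New median = 11
Delta = 11 - 9 = 2

Answer: 2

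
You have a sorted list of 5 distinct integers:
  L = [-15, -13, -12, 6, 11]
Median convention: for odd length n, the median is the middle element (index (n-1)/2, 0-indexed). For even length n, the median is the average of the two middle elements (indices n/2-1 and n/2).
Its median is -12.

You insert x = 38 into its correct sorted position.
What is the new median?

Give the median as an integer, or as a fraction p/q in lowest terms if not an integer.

Old list (sorted, length 5): [-15, -13, -12, 6, 11]
Old median = -12
Insert x = 38
Old length odd (5). Middle was index 2 = -12.
New length even (6). New median = avg of two middle elements.
x = 38: 5 elements are < x, 0 elements are > x.
New sorted list: [-15, -13, -12, 6, 11, 38]
New median = -3

Answer: -3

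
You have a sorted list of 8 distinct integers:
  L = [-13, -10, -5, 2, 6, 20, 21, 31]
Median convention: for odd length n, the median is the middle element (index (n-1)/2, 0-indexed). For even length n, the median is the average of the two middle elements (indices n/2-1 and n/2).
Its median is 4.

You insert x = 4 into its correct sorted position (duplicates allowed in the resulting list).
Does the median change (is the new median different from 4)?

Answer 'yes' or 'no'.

Old median = 4
Insert x = 4
New median = 4
Changed? no

Answer: no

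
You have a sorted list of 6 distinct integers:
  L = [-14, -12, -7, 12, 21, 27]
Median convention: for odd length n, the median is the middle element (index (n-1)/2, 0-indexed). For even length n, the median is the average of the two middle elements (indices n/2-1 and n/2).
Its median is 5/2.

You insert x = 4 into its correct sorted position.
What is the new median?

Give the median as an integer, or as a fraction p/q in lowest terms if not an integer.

Answer: 4

Derivation:
Old list (sorted, length 6): [-14, -12, -7, 12, 21, 27]
Old median = 5/2
Insert x = 4
Old length even (6). Middle pair: indices 2,3 = -7,12.
New length odd (7). New median = single middle element.
x = 4: 3 elements are < x, 3 elements are > x.
New sorted list: [-14, -12, -7, 4, 12, 21, 27]
New median = 4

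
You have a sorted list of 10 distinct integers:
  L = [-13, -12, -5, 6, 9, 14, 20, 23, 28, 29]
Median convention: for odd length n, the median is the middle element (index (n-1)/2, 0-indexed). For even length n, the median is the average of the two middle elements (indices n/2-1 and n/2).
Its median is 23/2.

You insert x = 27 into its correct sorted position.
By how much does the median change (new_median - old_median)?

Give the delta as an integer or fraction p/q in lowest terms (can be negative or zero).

Answer: 5/2

Derivation:
Old median = 23/2
After inserting x = 27: new sorted = [-13, -12, -5, 6, 9, 14, 20, 23, 27, 28, 29]
New median = 14
Delta = 14 - 23/2 = 5/2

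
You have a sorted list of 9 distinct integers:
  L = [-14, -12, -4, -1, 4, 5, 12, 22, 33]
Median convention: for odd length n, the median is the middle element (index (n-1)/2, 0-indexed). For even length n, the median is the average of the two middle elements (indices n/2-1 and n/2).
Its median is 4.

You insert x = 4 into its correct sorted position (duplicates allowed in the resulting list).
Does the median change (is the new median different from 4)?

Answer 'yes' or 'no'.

Answer: no

Derivation:
Old median = 4
Insert x = 4
New median = 4
Changed? no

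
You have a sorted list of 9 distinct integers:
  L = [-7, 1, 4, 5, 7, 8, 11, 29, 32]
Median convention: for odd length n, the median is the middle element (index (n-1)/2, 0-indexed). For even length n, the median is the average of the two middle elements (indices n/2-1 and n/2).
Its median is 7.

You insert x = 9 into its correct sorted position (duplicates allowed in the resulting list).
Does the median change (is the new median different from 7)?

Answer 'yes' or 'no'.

Answer: yes

Derivation:
Old median = 7
Insert x = 9
New median = 15/2
Changed? yes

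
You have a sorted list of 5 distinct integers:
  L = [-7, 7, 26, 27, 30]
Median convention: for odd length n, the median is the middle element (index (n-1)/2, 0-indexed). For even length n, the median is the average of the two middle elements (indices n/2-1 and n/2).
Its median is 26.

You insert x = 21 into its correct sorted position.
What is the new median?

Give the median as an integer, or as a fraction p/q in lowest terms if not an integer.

Old list (sorted, length 5): [-7, 7, 26, 27, 30]
Old median = 26
Insert x = 21
Old length odd (5). Middle was index 2 = 26.
New length even (6). New median = avg of two middle elements.
x = 21: 2 elements are < x, 3 elements are > x.
New sorted list: [-7, 7, 21, 26, 27, 30]
New median = 47/2

Answer: 47/2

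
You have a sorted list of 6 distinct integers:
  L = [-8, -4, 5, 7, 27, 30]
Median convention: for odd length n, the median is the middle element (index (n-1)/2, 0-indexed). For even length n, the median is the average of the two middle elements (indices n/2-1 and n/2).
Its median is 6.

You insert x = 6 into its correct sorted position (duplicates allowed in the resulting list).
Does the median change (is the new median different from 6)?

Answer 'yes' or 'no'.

Answer: no

Derivation:
Old median = 6
Insert x = 6
New median = 6
Changed? no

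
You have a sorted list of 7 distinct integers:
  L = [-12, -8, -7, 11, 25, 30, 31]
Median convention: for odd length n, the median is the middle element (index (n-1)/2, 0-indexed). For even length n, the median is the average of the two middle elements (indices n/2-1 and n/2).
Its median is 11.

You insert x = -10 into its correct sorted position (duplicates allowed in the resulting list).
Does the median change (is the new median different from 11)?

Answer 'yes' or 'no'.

Answer: yes

Derivation:
Old median = 11
Insert x = -10
New median = 2
Changed? yes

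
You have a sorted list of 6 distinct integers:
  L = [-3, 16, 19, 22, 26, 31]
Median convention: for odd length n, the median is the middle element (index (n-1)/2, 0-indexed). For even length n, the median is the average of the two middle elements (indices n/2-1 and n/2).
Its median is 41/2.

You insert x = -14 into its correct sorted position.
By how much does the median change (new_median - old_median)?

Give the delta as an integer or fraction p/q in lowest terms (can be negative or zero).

Old median = 41/2
After inserting x = -14: new sorted = [-14, -3, 16, 19, 22, 26, 31]
New median = 19
Delta = 19 - 41/2 = -3/2

Answer: -3/2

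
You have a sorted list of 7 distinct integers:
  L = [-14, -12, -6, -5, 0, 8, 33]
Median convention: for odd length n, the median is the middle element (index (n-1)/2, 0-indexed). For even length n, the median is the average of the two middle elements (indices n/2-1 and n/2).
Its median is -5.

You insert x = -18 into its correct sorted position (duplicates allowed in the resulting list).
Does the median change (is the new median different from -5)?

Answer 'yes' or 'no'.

Old median = -5
Insert x = -18
New median = -11/2
Changed? yes

Answer: yes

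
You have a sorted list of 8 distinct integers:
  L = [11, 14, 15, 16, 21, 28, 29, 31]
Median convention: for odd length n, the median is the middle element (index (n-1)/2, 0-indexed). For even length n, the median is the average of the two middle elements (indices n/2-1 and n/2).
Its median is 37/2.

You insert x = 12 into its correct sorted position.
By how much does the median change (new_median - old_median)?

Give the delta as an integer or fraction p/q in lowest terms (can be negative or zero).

Answer: -5/2

Derivation:
Old median = 37/2
After inserting x = 12: new sorted = [11, 12, 14, 15, 16, 21, 28, 29, 31]
New median = 16
Delta = 16 - 37/2 = -5/2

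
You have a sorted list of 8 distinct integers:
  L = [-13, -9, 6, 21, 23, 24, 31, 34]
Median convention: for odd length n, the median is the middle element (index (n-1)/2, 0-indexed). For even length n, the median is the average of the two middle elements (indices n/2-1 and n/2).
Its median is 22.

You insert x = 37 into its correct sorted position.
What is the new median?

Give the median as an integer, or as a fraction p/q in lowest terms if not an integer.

Old list (sorted, length 8): [-13, -9, 6, 21, 23, 24, 31, 34]
Old median = 22
Insert x = 37
Old length even (8). Middle pair: indices 3,4 = 21,23.
New length odd (9). New median = single middle element.
x = 37: 8 elements are < x, 0 elements are > x.
New sorted list: [-13, -9, 6, 21, 23, 24, 31, 34, 37]
New median = 23

Answer: 23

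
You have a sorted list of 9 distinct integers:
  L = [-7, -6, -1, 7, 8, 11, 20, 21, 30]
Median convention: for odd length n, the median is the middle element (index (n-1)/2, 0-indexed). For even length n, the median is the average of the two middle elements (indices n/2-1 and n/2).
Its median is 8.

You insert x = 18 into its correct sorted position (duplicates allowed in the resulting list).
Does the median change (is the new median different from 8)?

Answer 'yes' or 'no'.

Answer: yes

Derivation:
Old median = 8
Insert x = 18
New median = 19/2
Changed? yes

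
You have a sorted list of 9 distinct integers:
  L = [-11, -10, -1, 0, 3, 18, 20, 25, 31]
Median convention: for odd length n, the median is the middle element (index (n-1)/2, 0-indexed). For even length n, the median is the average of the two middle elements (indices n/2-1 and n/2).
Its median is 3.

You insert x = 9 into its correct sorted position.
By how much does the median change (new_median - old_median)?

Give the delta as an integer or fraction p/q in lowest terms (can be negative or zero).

Answer: 3

Derivation:
Old median = 3
After inserting x = 9: new sorted = [-11, -10, -1, 0, 3, 9, 18, 20, 25, 31]
New median = 6
Delta = 6 - 3 = 3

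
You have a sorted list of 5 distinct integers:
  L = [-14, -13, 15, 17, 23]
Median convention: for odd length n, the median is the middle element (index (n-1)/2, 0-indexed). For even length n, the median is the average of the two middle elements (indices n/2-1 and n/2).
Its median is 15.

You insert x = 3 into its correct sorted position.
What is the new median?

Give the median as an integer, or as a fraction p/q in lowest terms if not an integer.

Old list (sorted, length 5): [-14, -13, 15, 17, 23]
Old median = 15
Insert x = 3
Old length odd (5). Middle was index 2 = 15.
New length even (6). New median = avg of two middle elements.
x = 3: 2 elements are < x, 3 elements are > x.
New sorted list: [-14, -13, 3, 15, 17, 23]
New median = 9

Answer: 9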